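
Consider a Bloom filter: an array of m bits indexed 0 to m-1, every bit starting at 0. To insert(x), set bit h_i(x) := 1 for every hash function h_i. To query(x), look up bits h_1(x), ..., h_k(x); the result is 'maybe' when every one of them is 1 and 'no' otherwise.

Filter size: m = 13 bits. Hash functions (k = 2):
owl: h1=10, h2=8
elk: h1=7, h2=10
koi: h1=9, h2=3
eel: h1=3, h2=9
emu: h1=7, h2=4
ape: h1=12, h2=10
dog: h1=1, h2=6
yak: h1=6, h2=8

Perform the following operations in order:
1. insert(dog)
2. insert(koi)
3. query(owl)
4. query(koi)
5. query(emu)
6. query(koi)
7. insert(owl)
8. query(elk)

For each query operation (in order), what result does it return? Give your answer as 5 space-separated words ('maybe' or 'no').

Start: bits=0000000000000
Op 1: insert dog -> sets bits 1 6 -> bits=0100001000000
Op 2: insert koi -> sets bits 3 9 -> bits=0101001001000
Op 3: query owl -> checks bit8=0, bit10=0 (has a 0) -> no
Op 4: query koi -> checks bit3=1, bit9=1 (all 1) -> maybe
Op 5: query emu -> checks bit4=0, bit7=0 (has a 0) -> no
Op 6: query koi -> checks bit3=1, bit9=1 (all 1) -> maybe
Op 7: insert owl -> sets bits 8 10 -> bits=0101001011100
Op 8: query elk -> checks bit7=0, bit10=1 (has a 0) -> no
Query results in order: no maybe no maybe no

Answer: no maybe no maybe no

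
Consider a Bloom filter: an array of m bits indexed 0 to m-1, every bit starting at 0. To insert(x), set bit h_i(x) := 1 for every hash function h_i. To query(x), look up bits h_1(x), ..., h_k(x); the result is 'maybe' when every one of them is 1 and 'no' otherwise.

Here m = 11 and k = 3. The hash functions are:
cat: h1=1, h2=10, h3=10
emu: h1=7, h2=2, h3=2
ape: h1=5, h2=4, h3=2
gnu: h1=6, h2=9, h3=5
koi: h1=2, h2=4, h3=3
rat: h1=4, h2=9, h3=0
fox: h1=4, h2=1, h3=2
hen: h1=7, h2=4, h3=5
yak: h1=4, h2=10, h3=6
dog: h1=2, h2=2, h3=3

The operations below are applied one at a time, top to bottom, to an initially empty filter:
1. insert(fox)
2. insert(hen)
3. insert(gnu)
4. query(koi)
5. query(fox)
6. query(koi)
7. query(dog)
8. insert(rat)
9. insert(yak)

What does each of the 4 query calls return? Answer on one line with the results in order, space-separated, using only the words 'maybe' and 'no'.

Start: bits=00000000000
Op 1: insert fox -> sets bits 1 2 4 -> bits=01101000000
Op 2: insert hen -> sets bits 4 5 7 -> bits=01101101000
Op 3: insert gnu -> sets bits 5 6 9 -> bits=01101111010
Op 4: query koi -> checks bit2=1, bit3=0, bit4=1 (has a 0) -> no
Op 5: query fox -> checks bit1=1, bit2=1, bit4=1 (all 1) -> maybe
Op 6: query koi -> checks bit2=1, bit3=0, bit4=1 (has a 0) -> no
Op 7: query dog -> checks bit2=1, bit3=0 (has a 0) -> no
Op 8: insert rat -> sets bits 0 4 9 -> bits=11101111010
Op 9: insert yak -> sets bits 4 6 10 -> bits=11101111011
Query results in order: no maybe no no

Answer: no maybe no no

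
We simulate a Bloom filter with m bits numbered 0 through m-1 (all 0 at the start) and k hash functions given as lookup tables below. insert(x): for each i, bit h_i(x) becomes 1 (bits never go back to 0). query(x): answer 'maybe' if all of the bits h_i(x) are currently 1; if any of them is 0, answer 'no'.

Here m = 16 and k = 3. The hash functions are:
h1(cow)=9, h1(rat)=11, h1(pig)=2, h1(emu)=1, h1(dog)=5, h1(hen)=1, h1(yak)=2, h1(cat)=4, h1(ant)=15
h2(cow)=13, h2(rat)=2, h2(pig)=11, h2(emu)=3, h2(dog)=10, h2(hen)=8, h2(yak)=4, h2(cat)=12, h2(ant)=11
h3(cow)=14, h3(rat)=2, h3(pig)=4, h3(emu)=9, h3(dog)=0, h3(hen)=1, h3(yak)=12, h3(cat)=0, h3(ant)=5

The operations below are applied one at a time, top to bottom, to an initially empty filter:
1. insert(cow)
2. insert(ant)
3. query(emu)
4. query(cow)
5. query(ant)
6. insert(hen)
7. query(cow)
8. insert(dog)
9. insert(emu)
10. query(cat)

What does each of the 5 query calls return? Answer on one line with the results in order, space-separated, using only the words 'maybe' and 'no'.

Answer: no maybe maybe maybe no

Derivation:
Start: bits=0000000000000000
Op 1: insert cow -> sets bits 9 13 14 -> bits=0000000001000110
Op 2: insert ant -> sets bits 5 11 15 -> bits=0000010001010111
Op 3: query emu -> checks bit1=0, bit3=0, bit9=1 (has a 0) -> no
Op 4: query cow -> checks bit9=1, bit13=1, bit14=1 (all 1) -> maybe
Op 5: query ant -> checks bit5=1, bit11=1, bit15=1 (all 1) -> maybe
Op 6: insert hen -> sets bits 1 8 -> bits=0100010011010111
Op 7: query cow -> checks bit9=1, bit13=1, bit14=1 (all 1) -> maybe
Op 8: insert dog -> sets bits 0 5 10 -> bits=1100010011110111
Op 9: insert emu -> sets bits 1 3 9 -> bits=1101010011110111
Op 10: query cat -> checks bit0=1, bit4=0, bit12=0 (has a 0) -> no
Query results in order: no maybe maybe maybe no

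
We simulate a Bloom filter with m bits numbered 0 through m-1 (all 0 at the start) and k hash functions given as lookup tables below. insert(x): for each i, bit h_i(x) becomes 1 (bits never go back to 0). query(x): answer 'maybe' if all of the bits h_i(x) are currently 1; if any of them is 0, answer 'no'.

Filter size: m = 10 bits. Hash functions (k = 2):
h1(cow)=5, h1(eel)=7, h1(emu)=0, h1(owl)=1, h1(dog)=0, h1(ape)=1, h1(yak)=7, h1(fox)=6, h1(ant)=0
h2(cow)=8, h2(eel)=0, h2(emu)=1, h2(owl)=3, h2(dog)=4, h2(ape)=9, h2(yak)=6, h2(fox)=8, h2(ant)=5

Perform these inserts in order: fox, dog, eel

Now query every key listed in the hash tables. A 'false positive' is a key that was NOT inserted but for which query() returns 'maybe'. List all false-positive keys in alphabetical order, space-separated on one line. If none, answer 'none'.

Start: bits=0000000000
After insert 'fox': sets bits 6 8 -> bits=0000001010
After insert 'dog': sets bits 0 4 -> bits=1000101010
After insert 'eel': sets bits 0 7 -> bits=1000101110
Not inserted: ant ape cow emu owl yak — query each against bits=1000101110:
query ant: checks bit0=1, bit5=0 (has a 0) -> no => not a false positive
query ape: checks bit1=0, bit9=0 (has a 0) -> no => not a false positive
query cow: checks bit5=0, bit8=1 (has a 0) -> no => not a false positive
query emu: checks bit0=1, bit1=0 (has a 0) -> no => not a false positive
query owl: checks bit1=0, bit3=0 (has a 0) -> no => not a false positive
query yak: checks bit6=1, bit7=1 (all 1) -> maybe => FALSE POSITIVE
False positives (alphabetical): yak

Answer: yak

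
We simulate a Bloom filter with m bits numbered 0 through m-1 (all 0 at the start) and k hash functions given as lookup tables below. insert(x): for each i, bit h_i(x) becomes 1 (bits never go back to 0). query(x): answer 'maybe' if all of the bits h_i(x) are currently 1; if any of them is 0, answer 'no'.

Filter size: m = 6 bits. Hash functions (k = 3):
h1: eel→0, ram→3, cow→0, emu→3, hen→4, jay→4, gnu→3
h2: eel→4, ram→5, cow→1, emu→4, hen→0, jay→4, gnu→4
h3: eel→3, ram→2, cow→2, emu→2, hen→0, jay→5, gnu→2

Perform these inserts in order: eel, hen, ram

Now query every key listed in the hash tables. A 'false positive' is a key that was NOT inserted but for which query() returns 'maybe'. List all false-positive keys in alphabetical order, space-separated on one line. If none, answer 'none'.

Start: bits=000000
After insert 'eel': sets bits 0 3 4 -> bits=100110
After insert 'hen': sets bits 0 4 -> bits=100110
After insert 'ram': sets bits 2 3 5 -> bits=101111
Not inserted: cow emu gnu jay — query each against bits=101111:
query cow: checks bit0=1, bit1=0, bit2=1 (has a 0) -> no => not a false positive
query emu: checks bit2=1, bit3=1, bit4=1 (all 1) -> maybe => FALSE POSITIVE
query gnu: checks bit2=1, bit3=1, bit4=1 (all 1) -> maybe => FALSE POSITIVE
query jay: checks bit4=1, bit5=1 (all 1) -> maybe => FALSE POSITIVE
False positives (alphabetical): emu gnu jay

Answer: emu gnu jay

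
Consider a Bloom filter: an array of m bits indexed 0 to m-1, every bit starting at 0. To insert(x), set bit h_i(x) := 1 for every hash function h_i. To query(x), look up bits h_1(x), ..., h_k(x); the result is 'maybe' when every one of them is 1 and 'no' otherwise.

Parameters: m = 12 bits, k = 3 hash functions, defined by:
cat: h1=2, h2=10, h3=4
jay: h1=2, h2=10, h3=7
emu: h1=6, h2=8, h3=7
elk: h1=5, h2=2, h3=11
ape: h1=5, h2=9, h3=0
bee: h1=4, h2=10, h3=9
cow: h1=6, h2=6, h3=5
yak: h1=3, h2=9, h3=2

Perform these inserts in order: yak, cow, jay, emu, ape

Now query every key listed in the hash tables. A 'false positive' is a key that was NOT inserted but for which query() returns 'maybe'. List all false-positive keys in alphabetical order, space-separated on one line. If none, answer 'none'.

Answer: none

Derivation:
Start: bits=000000000000
After insert 'yak': sets bits 2 3 9 -> bits=001100000100
After insert 'cow': sets bits 5 6 -> bits=001101100100
After insert 'jay': sets bits 2 7 10 -> bits=001101110110
After insert 'emu': sets bits 6 7 8 -> bits=001101111110
After insert 'ape': sets bits 0 5 9 -> bits=101101111110
Not inserted: bee cat elk — query each against bits=101101111110:
query bee: checks bit4=0, bit9=1, bit10=1 (has a 0) -> no => not a false positive
query cat: checks bit2=1, bit4=0, bit10=1 (has a 0) -> no => not a false positive
query elk: checks bit2=1, bit5=1, bit11=0 (has a 0) -> no => not a false positive
False positives (alphabetical): none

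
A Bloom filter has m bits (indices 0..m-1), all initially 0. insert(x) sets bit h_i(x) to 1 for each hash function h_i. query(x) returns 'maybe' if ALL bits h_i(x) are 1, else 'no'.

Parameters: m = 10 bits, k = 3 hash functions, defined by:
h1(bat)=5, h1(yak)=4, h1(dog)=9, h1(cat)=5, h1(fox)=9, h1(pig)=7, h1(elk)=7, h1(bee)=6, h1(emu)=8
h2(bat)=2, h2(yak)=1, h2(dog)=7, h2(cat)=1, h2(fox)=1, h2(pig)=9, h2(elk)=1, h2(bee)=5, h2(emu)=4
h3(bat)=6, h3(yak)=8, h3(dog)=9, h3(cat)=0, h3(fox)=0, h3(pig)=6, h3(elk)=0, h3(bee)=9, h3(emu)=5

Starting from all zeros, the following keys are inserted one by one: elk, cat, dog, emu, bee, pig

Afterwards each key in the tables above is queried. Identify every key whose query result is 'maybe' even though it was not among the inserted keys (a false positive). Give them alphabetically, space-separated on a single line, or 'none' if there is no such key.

Start: bits=0000000000
After insert 'elk': sets bits 0 1 7 -> bits=1100000100
After insert 'cat': sets bits 0 1 5 -> bits=1100010100
After insert 'dog': sets bits 7 9 -> bits=1100010101
After insert 'emu': sets bits 4 5 8 -> bits=1100110111
After insert 'bee': sets bits 5 6 9 -> bits=1100111111
After insert 'pig': sets bits 6 7 9 -> bits=1100111111
Not inserted: bat fox yak — query each against bits=1100111111:
query bat: checks bit2=0, bit5=1, bit6=1 (has a 0) -> no => not a false positive
query fox: checks bit0=1, bit1=1, bit9=1 (all 1) -> maybe => FALSE POSITIVE
query yak: checks bit1=1, bit4=1, bit8=1 (all 1) -> maybe => FALSE POSITIVE
False positives (alphabetical): fox yak

Answer: fox yak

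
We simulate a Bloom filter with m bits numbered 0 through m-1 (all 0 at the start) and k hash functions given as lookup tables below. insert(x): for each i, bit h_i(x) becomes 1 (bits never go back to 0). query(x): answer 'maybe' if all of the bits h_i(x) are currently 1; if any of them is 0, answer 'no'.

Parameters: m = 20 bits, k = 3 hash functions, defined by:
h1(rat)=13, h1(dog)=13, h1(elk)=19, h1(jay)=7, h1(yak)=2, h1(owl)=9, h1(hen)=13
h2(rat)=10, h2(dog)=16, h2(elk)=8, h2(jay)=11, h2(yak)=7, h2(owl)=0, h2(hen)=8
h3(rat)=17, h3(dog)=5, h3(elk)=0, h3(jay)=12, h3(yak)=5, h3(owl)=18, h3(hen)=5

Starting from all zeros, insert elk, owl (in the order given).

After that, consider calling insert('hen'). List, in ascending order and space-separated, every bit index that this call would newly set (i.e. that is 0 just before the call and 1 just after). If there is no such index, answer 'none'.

Answer: 5 13

Derivation:
Start: bits=00000000000000000000
After insert 'elk': sets bits 0 8 19 -> bits=10000000100000000001
After insert 'owl': sets bits 0 9 18 -> bits=10000000110000000011
insert 'hen' would touch bits 5 8 13; currently bit5=0, bit8=1, bit13=0
Bits that are 0 among those (would change 0->1): 5 13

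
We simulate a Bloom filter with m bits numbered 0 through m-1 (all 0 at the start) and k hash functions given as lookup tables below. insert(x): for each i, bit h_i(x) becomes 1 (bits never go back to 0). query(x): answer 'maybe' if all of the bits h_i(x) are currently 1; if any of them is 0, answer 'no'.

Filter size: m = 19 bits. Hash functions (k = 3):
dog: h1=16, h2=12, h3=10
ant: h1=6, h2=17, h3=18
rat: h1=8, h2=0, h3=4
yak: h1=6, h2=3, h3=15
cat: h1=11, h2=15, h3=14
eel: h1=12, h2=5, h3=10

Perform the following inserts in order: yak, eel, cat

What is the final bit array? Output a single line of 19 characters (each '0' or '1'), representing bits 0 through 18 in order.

Answer: 0001011000111011000

Derivation:
Start: bits=0000000000000000000
After insert 'yak': sets bits 3 6 15 -> bits=0001001000000001000
After insert 'eel': sets bits 5 10 12 -> bits=0001011000101001000
After insert 'cat': sets bits 11 14 15 -> bits=0001011000111011000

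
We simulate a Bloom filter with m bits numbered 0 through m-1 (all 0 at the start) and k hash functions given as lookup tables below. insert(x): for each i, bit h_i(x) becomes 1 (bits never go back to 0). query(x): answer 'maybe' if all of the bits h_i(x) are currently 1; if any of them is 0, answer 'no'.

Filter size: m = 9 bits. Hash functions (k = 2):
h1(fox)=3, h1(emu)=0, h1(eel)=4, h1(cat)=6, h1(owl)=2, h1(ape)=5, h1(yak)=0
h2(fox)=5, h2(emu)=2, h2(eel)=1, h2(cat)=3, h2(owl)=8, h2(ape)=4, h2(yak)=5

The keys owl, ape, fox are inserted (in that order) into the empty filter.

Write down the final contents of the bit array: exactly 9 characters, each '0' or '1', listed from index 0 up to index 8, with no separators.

Answer: 001111001

Derivation:
Start: bits=000000000
After insert 'owl': sets bits 2 8 -> bits=001000001
After insert 'ape': sets bits 4 5 -> bits=001011001
After insert 'fox': sets bits 3 5 -> bits=001111001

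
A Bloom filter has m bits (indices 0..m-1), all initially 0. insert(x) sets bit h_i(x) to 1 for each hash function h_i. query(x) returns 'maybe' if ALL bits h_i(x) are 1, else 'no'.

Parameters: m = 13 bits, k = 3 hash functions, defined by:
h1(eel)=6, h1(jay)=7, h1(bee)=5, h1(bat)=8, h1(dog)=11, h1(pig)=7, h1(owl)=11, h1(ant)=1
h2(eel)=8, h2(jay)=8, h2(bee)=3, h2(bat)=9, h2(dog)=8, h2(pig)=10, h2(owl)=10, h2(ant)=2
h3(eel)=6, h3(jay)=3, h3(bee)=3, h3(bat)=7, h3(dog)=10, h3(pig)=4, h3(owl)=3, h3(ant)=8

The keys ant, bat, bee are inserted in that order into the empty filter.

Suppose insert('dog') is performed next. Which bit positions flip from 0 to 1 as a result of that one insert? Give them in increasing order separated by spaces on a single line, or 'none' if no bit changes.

Answer: 10 11

Derivation:
Start: bits=0000000000000
After insert 'ant': sets bits 1 2 8 -> bits=0110000010000
After insert 'bat': sets bits 7 8 9 -> bits=0110000111000
After insert 'bee': sets bits 3 5 -> bits=0111010111000
insert 'dog' would touch bits 8 10 11; currently bit8=1, bit10=0, bit11=0
Bits that are 0 among those (would change 0->1): 10 11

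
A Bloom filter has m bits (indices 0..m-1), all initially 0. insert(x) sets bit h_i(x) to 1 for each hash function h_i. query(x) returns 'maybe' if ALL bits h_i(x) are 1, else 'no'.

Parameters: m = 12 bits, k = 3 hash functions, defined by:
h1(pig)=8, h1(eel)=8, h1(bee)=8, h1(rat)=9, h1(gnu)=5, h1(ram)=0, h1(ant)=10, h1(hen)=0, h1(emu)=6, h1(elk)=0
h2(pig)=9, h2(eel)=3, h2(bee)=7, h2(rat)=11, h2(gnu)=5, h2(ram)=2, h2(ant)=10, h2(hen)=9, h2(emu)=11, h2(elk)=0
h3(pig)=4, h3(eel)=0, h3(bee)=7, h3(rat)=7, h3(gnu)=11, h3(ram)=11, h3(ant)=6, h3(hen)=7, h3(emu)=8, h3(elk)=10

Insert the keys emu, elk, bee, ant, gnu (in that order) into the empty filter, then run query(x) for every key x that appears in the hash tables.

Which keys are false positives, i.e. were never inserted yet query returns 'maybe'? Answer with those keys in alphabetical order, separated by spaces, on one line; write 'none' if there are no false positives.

Answer: none

Derivation:
Start: bits=000000000000
After insert 'emu': sets bits 6 8 11 -> bits=000000101001
After insert 'elk': sets bits 0 10 -> bits=100000101011
After insert 'bee': sets bits 7 8 -> bits=100000111011
After insert 'ant': sets bits 6 10 -> bits=100000111011
After insert 'gnu': sets bits 5 11 -> bits=100001111011
Not inserted: eel hen pig ram rat — query each against bits=100001111011:
query eel: checks bit0=1, bit3=0, bit8=1 (has a 0) -> no => not a false positive
query hen: checks bit0=1, bit7=1, bit9=0 (has a 0) -> no => not a false positive
query pig: checks bit4=0, bit8=1, bit9=0 (has a 0) -> no => not a false positive
query ram: checks bit0=1, bit2=0, bit11=1 (has a 0) -> no => not a false positive
query rat: checks bit7=1, bit9=0, bit11=1 (has a 0) -> no => not a false positive
False positives (alphabetical): none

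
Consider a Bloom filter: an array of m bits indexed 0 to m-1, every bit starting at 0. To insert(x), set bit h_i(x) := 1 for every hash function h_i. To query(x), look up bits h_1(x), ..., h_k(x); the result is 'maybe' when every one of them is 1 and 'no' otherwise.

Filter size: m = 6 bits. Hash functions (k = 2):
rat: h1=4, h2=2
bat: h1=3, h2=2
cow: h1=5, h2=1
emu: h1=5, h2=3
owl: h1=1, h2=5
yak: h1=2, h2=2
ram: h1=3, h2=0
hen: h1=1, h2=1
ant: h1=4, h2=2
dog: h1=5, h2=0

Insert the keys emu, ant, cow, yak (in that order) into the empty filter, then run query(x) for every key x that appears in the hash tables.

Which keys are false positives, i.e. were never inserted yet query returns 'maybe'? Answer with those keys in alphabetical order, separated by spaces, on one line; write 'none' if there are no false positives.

Start: bits=000000
After insert 'emu': sets bits 3 5 -> bits=000101
After insert 'ant': sets bits 2 4 -> bits=001111
After insert 'cow': sets bits 1 5 -> bits=011111
After insert 'yak': sets bits 2 -> bits=011111
Not inserted: bat dog hen owl ram rat — query each against bits=011111:
query bat: checks bit2=1, bit3=1 (all 1) -> maybe => FALSE POSITIVE
query dog: checks bit0=0, bit5=1 (has a 0) -> no => not a false positive
query hen: checks bit1=1 (all 1) -> maybe => FALSE POSITIVE
query owl: checks bit1=1, bit5=1 (all 1) -> maybe => FALSE POSITIVE
query ram: checks bit0=0, bit3=1 (has a 0) -> no => not a false positive
query rat: checks bit2=1, bit4=1 (all 1) -> maybe => FALSE POSITIVE
False positives (alphabetical): bat hen owl rat

Answer: bat hen owl rat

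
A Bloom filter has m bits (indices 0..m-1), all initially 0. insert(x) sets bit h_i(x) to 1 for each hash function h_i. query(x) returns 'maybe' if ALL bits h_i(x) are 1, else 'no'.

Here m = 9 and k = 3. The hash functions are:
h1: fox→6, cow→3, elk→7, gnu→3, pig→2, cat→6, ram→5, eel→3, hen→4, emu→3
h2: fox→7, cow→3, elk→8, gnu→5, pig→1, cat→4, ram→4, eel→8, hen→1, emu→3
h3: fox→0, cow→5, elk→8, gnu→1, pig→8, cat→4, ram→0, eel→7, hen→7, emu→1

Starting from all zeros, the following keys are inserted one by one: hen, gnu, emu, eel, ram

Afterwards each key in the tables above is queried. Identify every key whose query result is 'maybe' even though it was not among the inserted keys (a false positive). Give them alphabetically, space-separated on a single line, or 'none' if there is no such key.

Start: bits=000000000
After insert 'hen': sets bits 1 4 7 -> bits=010010010
After insert 'gnu': sets bits 1 3 5 -> bits=010111010
After insert 'emu': sets bits 1 3 -> bits=010111010
After insert 'eel': sets bits 3 7 8 -> bits=010111011
After insert 'ram': sets bits 0 4 5 -> bits=110111011
Not inserted: cat cow elk fox pig — query each against bits=110111011:
query cat: checks bit4=1, bit6=0 (has a 0) -> no => not a false positive
query cow: checks bit3=1, bit5=1 (all 1) -> maybe => FALSE POSITIVE
query elk: checks bit7=1, bit8=1 (all 1) -> maybe => FALSE POSITIVE
query fox: checks bit0=1, bit6=0, bit7=1 (has a 0) -> no => not a false positive
query pig: checks bit1=1, bit2=0, bit8=1 (has a 0) -> no => not a false positive
False positives (alphabetical): cow elk

Answer: cow elk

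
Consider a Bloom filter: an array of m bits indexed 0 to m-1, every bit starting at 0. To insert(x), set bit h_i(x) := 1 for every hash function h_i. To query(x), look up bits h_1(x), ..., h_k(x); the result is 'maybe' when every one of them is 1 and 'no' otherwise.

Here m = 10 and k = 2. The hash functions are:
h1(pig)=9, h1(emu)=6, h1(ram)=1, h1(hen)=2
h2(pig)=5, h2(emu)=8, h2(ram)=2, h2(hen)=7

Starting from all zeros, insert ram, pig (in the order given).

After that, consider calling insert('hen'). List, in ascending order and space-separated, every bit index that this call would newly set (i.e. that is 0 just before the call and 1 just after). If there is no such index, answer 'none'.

Start: bits=0000000000
After insert 'ram': sets bits 1 2 -> bits=0110000000
After insert 'pig': sets bits 5 9 -> bits=0110010001
insert 'hen' would touch bits 2 7; currently bit2=1, bit7=0
Bits that are 0 among those (would change 0->1): 7

Answer: 7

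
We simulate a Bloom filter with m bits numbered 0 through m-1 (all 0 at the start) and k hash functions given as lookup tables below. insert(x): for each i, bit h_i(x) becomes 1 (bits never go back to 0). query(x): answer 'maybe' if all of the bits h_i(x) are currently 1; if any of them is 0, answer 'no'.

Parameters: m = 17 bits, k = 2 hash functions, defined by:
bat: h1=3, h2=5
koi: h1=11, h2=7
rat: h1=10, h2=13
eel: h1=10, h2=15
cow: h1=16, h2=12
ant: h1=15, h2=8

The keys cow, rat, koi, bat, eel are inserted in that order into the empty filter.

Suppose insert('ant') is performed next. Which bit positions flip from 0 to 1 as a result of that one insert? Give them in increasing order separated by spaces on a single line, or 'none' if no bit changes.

Answer: 8

Derivation:
Start: bits=00000000000000000
After insert 'cow': sets bits 12 16 -> bits=00000000000010001
After insert 'rat': sets bits 10 13 -> bits=00000000001011001
After insert 'koi': sets bits 7 11 -> bits=00000001001111001
After insert 'bat': sets bits 3 5 -> bits=00010101001111001
After insert 'eel': sets bits 10 15 -> bits=00010101001111011
insert 'ant' would touch bits 8 15; currently bit8=0, bit15=1
Bits that are 0 among those (would change 0->1): 8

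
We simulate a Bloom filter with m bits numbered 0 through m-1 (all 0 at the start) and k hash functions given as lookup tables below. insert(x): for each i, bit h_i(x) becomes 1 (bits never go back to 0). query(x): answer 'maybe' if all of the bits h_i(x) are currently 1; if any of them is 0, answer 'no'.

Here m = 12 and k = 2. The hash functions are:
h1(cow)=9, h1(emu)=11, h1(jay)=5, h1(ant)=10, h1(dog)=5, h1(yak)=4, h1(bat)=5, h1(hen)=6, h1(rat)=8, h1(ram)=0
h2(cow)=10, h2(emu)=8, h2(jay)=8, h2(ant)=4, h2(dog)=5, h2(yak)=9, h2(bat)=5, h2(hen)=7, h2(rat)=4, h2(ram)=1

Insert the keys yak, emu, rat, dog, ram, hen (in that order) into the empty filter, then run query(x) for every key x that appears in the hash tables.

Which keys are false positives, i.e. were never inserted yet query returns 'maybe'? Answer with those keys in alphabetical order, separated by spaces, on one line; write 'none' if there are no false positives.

Start: bits=000000000000
After insert 'yak': sets bits 4 9 -> bits=000010000100
After insert 'emu': sets bits 8 11 -> bits=000010001101
After insert 'rat': sets bits 4 8 -> bits=000010001101
After insert 'dog': sets bits 5 -> bits=000011001101
After insert 'ram': sets bits 0 1 -> bits=110011001101
After insert 'hen': sets bits 6 7 -> bits=110011111101
Not inserted: ant bat cow jay — query each against bits=110011111101:
query ant: checks bit4=1, bit10=0 (has a 0) -> no => not a false positive
query bat: checks bit5=1 (all 1) -> maybe => FALSE POSITIVE
query cow: checks bit9=1, bit10=0 (has a 0) -> no => not a false positive
query jay: checks bit5=1, bit8=1 (all 1) -> maybe => FALSE POSITIVE
False positives (alphabetical): bat jay

Answer: bat jay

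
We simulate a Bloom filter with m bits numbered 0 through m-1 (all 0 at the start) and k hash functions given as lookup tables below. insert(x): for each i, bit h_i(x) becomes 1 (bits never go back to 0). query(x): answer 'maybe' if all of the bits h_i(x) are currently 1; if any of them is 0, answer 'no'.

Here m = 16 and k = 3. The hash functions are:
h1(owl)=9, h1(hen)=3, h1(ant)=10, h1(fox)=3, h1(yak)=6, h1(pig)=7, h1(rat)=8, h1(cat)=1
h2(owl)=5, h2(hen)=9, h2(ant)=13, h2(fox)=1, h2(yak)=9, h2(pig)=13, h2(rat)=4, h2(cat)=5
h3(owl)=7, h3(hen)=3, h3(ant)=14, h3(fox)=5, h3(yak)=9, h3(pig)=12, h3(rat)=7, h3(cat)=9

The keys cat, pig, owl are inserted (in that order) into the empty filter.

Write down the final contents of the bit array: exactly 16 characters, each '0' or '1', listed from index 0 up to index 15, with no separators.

Answer: 0100010101001100

Derivation:
Start: bits=0000000000000000
After insert 'cat': sets bits 1 5 9 -> bits=0100010001000000
After insert 'pig': sets bits 7 12 13 -> bits=0100010101001100
After insert 'owl': sets bits 5 7 9 -> bits=0100010101001100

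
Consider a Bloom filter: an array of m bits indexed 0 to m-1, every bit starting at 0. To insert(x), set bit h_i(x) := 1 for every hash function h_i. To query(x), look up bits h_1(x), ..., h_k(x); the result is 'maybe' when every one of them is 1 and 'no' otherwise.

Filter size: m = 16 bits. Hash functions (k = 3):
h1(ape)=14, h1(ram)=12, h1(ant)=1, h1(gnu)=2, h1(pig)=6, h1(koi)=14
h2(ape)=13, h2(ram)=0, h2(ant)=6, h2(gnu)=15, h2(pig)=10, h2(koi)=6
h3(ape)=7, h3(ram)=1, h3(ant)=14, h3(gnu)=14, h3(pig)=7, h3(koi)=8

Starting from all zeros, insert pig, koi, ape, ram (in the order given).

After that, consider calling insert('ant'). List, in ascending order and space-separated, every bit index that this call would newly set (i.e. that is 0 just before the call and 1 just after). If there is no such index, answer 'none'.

Start: bits=0000000000000000
After insert 'pig': sets bits 6 7 10 -> bits=0000001100100000
After insert 'koi': sets bits 6 8 14 -> bits=0000001110100010
After insert 'ape': sets bits 7 13 14 -> bits=0000001110100110
After insert 'ram': sets bits 0 1 12 -> bits=1100001110101110
insert 'ant' would touch bits 1 6 14; currently bit1=1, bit6=1, bit14=1
Bits that are 0 among those (would change 0->1): none

Answer: none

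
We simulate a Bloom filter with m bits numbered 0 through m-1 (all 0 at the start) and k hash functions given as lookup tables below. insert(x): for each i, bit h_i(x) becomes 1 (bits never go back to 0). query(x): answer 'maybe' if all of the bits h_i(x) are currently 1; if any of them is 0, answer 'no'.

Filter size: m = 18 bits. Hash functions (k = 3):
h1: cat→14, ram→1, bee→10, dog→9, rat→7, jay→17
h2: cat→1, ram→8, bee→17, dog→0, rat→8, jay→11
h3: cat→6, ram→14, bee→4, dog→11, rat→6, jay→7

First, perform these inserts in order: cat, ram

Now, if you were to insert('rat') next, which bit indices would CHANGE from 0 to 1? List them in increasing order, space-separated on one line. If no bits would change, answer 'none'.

Answer: 7

Derivation:
Start: bits=000000000000000000
After insert 'cat': sets bits 1 6 14 -> bits=010000100000001000
After insert 'ram': sets bits 1 8 14 -> bits=010000101000001000
insert 'rat' would touch bits 6 7 8; currently bit6=1, bit7=0, bit8=1
Bits that are 0 among those (would change 0->1): 7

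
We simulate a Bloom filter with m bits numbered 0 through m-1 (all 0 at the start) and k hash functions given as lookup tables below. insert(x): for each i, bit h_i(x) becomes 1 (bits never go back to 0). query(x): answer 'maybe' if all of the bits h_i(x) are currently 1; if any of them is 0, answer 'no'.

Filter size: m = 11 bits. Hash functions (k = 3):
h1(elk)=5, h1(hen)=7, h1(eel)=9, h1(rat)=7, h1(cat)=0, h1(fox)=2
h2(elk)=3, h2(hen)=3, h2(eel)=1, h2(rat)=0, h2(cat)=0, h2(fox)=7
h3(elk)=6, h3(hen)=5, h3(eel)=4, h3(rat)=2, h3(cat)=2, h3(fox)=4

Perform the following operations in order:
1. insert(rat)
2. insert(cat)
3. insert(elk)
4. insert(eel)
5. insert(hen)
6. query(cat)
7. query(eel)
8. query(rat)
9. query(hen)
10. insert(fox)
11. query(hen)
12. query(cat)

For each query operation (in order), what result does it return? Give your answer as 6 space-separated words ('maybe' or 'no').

Answer: maybe maybe maybe maybe maybe maybe

Derivation:
Start: bits=00000000000
Op 1: insert rat -> sets bits 0 2 7 -> bits=10100001000
Op 2: insert cat -> sets bits 0 2 -> bits=10100001000
Op 3: insert elk -> sets bits 3 5 6 -> bits=10110111000
Op 4: insert eel -> sets bits 1 4 9 -> bits=11111111010
Op 5: insert hen -> sets bits 3 5 7 -> bits=11111111010
Op 6: query cat -> checks bit0=1, bit2=1 (all 1) -> maybe
Op 7: query eel -> checks bit1=1, bit4=1, bit9=1 (all 1) -> maybe
Op 8: query rat -> checks bit0=1, bit2=1, bit7=1 (all 1) -> maybe
Op 9: query hen -> checks bit3=1, bit5=1, bit7=1 (all 1) -> maybe
Op 10: insert fox -> sets bits 2 4 7 -> bits=11111111010
Op 11: query hen -> checks bit3=1, bit5=1, bit7=1 (all 1) -> maybe
Op 12: query cat -> checks bit0=1, bit2=1 (all 1) -> maybe
Query results in order: maybe maybe maybe maybe maybe maybe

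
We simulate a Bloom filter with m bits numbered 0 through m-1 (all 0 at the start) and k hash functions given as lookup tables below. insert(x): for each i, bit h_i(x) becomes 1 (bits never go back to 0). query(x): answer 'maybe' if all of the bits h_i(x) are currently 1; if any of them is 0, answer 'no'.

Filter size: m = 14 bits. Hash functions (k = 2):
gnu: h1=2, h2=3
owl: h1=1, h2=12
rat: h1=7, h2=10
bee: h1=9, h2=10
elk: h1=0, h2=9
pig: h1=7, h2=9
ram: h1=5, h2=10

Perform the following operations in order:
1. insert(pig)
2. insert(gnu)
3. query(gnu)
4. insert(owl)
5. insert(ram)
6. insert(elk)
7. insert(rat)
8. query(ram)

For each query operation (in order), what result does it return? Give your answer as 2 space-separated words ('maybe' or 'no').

Start: bits=00000000000000
Op 1: insert pig -> sets bits 7 9 -> bits=00000001010000
Op 2: insert gnu -> sets bits 2 3 -> bits=00110001010000
Op 3: query gnu -> checks bit2=1, bit3=1 (all 1) -> maybe
Op 4: insert owl -> sets bits 1 12 -> bits=01110001010010
Op 5: insert ram -> sets bits 5 10 -> bits=01110101011010
Op 6: insert elk -> sets bits 0 9 -> bits=11110101011010
Op 7: insert rat -> sets bits 7 10 -> bits=11110101011010
Op 8: query ram -> checks bit5=1, bit10=1 (all 1) -> maybe
Query results in order: maybe maybe

Answer: maybe maybe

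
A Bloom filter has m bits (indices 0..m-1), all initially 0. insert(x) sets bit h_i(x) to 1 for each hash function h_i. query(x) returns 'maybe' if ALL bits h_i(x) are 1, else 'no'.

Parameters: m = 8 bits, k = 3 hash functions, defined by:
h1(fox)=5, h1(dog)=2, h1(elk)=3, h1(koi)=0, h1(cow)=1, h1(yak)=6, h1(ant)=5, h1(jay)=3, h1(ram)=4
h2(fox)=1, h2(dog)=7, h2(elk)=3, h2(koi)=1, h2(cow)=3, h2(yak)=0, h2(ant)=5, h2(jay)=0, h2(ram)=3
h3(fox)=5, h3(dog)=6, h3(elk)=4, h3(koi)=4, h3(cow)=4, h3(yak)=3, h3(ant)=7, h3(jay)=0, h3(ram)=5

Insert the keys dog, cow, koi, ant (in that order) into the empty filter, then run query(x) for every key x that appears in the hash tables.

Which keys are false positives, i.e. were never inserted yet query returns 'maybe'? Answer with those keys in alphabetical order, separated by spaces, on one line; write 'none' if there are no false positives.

Start: bits=00000000
After insert 'dog': sets bits 2 6 7 -> bits=00100011
After insert 'cow': sets bits 1 3 4 -> bits=01111011
After insert 'koi': sets bits 0 1 4 -> bits=11111011
After insert 'ant': sets bits 5 7 -> bits=11111111
Not inserted: elk fox jay ram yak — query each against bits=11111111:
query elk: checks bit3=1, bit4=1 (all 1) -> maybe => FALSE POSITIVE
query fox: checks bit1=1, bit5=1 (all 1) -> maybe => FALSE POSITIVE
query jay: checks bit0=1, bit3=1 (all 1) -> maybe => FALSE POSITIVE
query ram: checks bit3=1, bit4=1, bit5=1 (all 1) -> maybe => FALSE POSITIVE
query yak: checks bit0=1, bit3=1, bit6=1 (all 1) -> maybe => FALSE POSITIVE
False positives (alphabetical): elk fox jay ram yak

Answer: elk fox jay ram yak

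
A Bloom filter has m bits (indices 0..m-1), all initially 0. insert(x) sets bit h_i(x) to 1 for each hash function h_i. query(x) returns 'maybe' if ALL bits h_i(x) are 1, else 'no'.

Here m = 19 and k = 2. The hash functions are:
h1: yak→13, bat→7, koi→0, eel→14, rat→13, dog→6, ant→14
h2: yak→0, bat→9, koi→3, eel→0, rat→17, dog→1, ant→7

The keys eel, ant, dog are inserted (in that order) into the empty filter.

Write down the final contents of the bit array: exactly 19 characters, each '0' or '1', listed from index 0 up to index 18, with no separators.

Answer: 1100001100000010000

Derivation:
Start: bits=0000000000000000000
After insert 'eel': sets bits 0 14 -> bits=1000000000000010000
After insert 'ant': sets bits 7 14 -> bits=1000000100000010000
After insert 'dog': sets bits 1 6 -> bits=1100001100000010000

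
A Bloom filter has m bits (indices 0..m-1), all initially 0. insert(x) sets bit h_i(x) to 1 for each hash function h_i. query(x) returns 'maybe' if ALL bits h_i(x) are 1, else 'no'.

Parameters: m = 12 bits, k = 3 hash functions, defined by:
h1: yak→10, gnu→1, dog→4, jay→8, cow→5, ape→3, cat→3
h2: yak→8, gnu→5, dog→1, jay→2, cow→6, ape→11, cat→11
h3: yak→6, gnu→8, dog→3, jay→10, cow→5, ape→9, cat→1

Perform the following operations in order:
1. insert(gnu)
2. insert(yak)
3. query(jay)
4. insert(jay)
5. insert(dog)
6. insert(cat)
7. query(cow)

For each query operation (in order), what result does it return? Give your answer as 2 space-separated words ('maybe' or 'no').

Answer: no maybe

Derivation:
Start: bits=000000000000
Op 1: insert gnu -> sets bits 1 5 8 -> bits=010001001000
Op 2: insert yak -> sets bits 6 8 10 -> bits=010001101010
Op 3: query jay -> checks bit2=0, bit8=1, bit10=1 (has a 0) -> no
Op 4: insert jay -> sets bits 2 8 10 -> bits=011001101010
Op 5: insert dog -> sets bits 1 3 4 -> bits=011111101010
Op 6: insert cat -> sets bits 1 3 11 -> bits=011111101011
Op 7: query cow -> checks bit5=1, bit6=1 (all 1) -> maybe
Query results in order: no maybe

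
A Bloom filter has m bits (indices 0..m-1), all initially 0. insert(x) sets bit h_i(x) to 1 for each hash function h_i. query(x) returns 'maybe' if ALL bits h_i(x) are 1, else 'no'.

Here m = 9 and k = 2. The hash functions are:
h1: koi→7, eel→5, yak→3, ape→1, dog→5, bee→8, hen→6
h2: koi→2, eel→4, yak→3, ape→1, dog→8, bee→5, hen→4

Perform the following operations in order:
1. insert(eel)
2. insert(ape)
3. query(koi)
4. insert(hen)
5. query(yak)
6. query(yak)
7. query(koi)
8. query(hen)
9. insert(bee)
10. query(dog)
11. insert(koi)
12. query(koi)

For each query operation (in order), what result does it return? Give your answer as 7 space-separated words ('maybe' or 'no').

Answer: no no no no maybe maybe maybe

Derivation:
Start: bits=000000000
Op 1: insert eel -> sets bits 4 5 -> bits=000011000
Op 2: insert ape -> sets bits 1 -> bits=010011000
Op 3: query koi -> checks bit2=0, bit7=0 (has a 0) -> no
Op 4: insert hen -> sets bits 4 6 -> bits=010011100
Op 5: query yak -> checks bit3=0 (has a 0) -> no
Op 6: query yak -> checks bit3=0 (has a 0) -> no
Op 7: query koi -> checks bit2=0, bit7=0 (has a 0) -> no
Op 8: query hen -> checks bit4=1, bit6=1 (all 1) -> maybe
Op 9: insert bee -> sets bits 5 8 -> bits=010011101
Op 10: query dog -> checks bit5=1, bit8=1 (all 1) -> maybe
Op 11: insert koi -> sets bits 2 7 -> bits=011011111
Op 12: query koi -> checks bit2=1, bit7=1 (all 1) -> maybe
Query results in order: no no no no maybe maybe maybe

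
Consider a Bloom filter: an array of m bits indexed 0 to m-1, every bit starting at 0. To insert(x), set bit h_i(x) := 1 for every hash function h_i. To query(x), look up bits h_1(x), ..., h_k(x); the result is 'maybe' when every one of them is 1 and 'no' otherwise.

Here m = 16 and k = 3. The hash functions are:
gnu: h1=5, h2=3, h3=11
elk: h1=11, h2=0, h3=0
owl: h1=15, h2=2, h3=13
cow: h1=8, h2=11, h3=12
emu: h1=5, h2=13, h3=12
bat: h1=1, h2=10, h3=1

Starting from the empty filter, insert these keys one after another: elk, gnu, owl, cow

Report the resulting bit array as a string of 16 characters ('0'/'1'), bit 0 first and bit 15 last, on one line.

Answer: 1011010010011101

Derivation:
Start: bits=0000000000000000
After insert 'elk': sets bits 0 11 -> bits=1000000000010000
After insert 'gnu': sets bits 3 5 11 -> bits=1001010000010000
After insert 'owl': sets bits 2 13 15 -> bits=1011010000010101
After insert 'cow': sets bits 8 11 12 -> bits=1011010010011101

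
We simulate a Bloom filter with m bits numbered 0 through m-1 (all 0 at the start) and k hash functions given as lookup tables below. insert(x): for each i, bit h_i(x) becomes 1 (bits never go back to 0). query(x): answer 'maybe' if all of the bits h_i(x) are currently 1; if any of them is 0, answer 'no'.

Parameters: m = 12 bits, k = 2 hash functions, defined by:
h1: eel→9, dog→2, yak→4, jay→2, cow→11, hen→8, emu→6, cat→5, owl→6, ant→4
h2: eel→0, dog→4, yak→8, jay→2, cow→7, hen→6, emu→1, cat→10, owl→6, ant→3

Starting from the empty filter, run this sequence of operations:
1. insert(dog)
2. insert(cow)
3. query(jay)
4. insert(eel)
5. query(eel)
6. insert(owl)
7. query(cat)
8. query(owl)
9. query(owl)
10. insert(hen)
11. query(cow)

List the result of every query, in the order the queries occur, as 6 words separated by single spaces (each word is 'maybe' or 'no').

Start: bits=000000000000
Op 1: insert dog -> sets bits 2 4 -> bits=001010000000
Op 2: insert cow -> sets bits 7 11 -> bits=001010010001
Op 3: query jay -> checks bit2=1 (all 1) -> maybe
Op 4: insert eel -> sets bits 0 9 -> bits=101010010101
Op 5: query eel -> checks bit0=1, bit9=1 (all 1) -> maybe
Op 6: insert owl -> sets bits 6 -> bits=101010110101
Op 7: query cat -> checks bit5=0, bit10=0 (has a 0) -> no
Op 8: query owl -> checks bit6=1 (all 1) -> maybe
Op 9: query owl -> checks bit6=1 (all 1) -> maybe
Op 10: insert hen -> sets bits 6 8 -> bits=101010111101
Op 11: query cow -> checks bit7=1, bit11=1 (all 1) -> maybe
Query results in order: maybe maybe no maybe maybe maybe

Answer: maybe maybe no maybe maybe maybe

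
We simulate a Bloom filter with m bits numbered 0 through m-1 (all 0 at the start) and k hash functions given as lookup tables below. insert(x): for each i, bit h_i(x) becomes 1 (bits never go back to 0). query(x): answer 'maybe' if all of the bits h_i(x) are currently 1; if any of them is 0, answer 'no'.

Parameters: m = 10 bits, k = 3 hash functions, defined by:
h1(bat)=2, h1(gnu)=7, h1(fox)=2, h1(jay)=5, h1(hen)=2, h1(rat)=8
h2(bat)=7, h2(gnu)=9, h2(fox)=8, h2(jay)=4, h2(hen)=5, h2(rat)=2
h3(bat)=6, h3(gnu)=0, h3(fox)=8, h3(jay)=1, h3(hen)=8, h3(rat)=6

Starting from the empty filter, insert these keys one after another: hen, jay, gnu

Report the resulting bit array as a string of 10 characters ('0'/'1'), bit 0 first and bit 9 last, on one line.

Start: bits=0000000000
After insert 'hen': sets bits 2 5 8 -> bits=0010010010
After insert 'jay': sets bits 1 4 5 -> bits=0110110010
After insert 'gnu': sets bits 0 7 9 -> bits=1110110111

Answer: 1110110111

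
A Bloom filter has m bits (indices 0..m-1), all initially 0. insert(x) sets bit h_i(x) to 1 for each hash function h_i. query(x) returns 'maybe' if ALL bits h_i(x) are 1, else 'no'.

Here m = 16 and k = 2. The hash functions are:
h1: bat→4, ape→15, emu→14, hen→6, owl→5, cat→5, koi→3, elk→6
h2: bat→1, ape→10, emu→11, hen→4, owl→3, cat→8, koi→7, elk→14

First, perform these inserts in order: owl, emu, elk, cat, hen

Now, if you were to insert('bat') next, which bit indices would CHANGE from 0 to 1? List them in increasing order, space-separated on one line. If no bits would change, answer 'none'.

Answer: 1

Derivation:
Start: bits=0000000000000000
After insert 'owl': sets bits 3 5 -> bits=0001010000000000
After insert 'emu': sets bits 11 14 -> bits=0001010000010010
After insert 'elk': sets bits 6 14 -> bits=0001011000010010
After insert 'cat': sets bits 5 8 -> bits=0001011010010010
After insert 'hen': sets bits 4 6 -> bits=0001111010010010
insert 'bat' would touch bits 1 4; currently bit1=0, bit4=1
Bits that are 0 among those (would change 0->1): 1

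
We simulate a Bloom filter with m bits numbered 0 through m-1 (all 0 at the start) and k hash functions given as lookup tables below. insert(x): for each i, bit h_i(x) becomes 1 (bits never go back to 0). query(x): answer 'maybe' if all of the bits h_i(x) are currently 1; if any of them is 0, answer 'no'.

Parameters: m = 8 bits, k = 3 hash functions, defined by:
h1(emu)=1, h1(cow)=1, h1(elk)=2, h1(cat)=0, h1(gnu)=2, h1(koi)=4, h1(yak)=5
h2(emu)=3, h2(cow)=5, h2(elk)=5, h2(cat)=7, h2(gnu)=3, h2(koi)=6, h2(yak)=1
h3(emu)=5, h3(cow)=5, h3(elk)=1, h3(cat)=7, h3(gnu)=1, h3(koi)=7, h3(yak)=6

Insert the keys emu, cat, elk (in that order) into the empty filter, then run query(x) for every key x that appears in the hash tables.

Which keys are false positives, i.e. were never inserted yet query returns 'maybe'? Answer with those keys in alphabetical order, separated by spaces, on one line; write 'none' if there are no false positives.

Answer: cow gnu

Derivation:
Start: bits=00000000
After insert 'emu': sets bits 1 3 5 -> bits=01010100
After insert 'cat': sets bits 0 7 -> bits=11010101
After insert 'elk': sets bits 1 2 5 -> bits=11110101
Not inserted: cow gnu koi yak — query each against bits=11110101:
query cow: checks bit1=1, bit5=1 (all 1) -> maybe => FALSE POSITIVE
query gnu: checks bit1=1, bit2=1, bit3=1 (all 1) -> maybe => FALSE POSITIVE
query koi: checks bit4=0, bit6=0, bit7=1 (has a 0) -> no => not a false positive
query yak: checks bit1=1, bit5=1, bit6=0 (has a 0) -> no => not a false positive
False positives (alphabetical): cow gnu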